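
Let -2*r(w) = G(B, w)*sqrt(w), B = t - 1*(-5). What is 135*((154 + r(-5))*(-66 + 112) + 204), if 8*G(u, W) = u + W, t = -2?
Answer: 983880 + 3105*I*sqrt(5)/4 ≈ 9.8388e+5 + 1735.7*I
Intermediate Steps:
B = 3 (B = -2 - 1*(-5) = -2 + 5 = 3)
G(u, W) = W/8 + u/8 (G(u, W) = (u + W)/8 = (W + u)/8 = W/8 + u/8)
r(w) = -sqrt(w)*(3/8 + w/8)/2 (r(w) = -(w/8 + (1/8)*3)*sqrt(w)/2 = -(w/8 + 3/8)*sqrt(w)/2 = -(3/8 + w/8)*sqrt(w)/2 = -sqrt(w)*(3/8 + w/8)/2)
135*((154 + r(-5))*(-66 + 112) + 204) = 135*((154 + sqrt(-5)*(-3 - 1*(-5))/16)*(-66 + 112) + 204) = 135*((154 + (I*sqrt(5))*(-3 + 5)/16)*46 + 204) = 135*((154 + (1/16)*(I*sqrt(5))*2)*46 + 204) = 135*((154 + I*sqrt(5)/8)*46 + 204) = 135*((7084 + 23*I*sqrt(5)/4) + 204) = 135*(7288 + 23*I*sqrt(5)/4) = 983880 + 3105*I*sqrt(5)/4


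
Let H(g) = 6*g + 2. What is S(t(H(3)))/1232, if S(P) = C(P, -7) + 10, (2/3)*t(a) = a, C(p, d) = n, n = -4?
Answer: 3/616 ≈ 0.0048701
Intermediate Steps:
C(p, d) = -4
H(g) = 2 + 6*g
t(a) = 3*a/2
S(P) = 6 (S(P) = -4 + 10 = 6)
S(t(H(3)))/1232 = 6/1232 = 6*(1/1232) = 3/616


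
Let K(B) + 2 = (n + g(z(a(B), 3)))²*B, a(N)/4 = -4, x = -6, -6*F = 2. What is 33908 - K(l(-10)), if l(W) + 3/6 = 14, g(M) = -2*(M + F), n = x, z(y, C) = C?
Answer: 32176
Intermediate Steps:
F = -⅓ (F = -⅙*2 = -⅓ ≈ -0.33333)
a(N) = -16 (a(N) = 4*(-4) = -16)
n = -6
g(M) = ⅔ - 2*M (g(M) = -2*(M - ⅓) = -2*(-⅓ + M) = ⅔ - 2*M)
l(W) = 27/2 (l(W) = -½ + 14 = 27/2)
K(B) = -2 + 1156*B/9 (K(B) = -2 + (-6 + (⅔ - 2*3))²*B = -2 + (-6 + (⅔ - 6))²*B = -2 + (-6 - 16/3)²*B = -2 + (-34/3)²*B = -2 + 1156*B/9)
33908 - K(l(-10)) = 33908 - (-2 + (1156/9)*(27/2)) = 33908 - (-2 + 1734) = 33908 - 1*1732 = 33908 - 1732 = 32176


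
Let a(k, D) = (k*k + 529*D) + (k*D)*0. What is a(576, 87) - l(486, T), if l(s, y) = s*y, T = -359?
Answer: 552273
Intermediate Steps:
a(k, D) = k² + 529*D (a(k, D) = (k² + 529*D) + (D*k)*0 = (k² + 529*D) + 0 = k² + 529*D)
a(576, 87) - l(486, T) = (576² + 529*87) - 486*(-359) = (331776 + 46023) - 1*(-174474) = 377799 + 174474 = 552273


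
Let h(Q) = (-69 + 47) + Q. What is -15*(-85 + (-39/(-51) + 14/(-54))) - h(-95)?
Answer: 211816/153 ≈ 1384.4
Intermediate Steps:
h(Q) = -22 + Q
-15*(-85 + (-39/(-51) + 14/(-54))) - h(-95) = -15*(-85 + (-39/(-51) + 14/(-54))) - (-22 - 95) = -15*(-85 + (-39*(-1/51) + 14*(-1/54))) - 1*(-117) = -15*(-85 + (13/17 - 7/27)) + 117 = -15*(-85 + 232/459) + 117 = -15*(-38783/459) + 117 = 193915/153 + 117 = 211816/153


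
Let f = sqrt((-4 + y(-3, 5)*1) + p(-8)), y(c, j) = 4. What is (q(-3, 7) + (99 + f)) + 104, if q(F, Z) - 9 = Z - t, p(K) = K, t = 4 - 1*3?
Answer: 218 + 2*I*sqrt(2) ≈ 218.0 + 2.8284*I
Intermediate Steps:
t = 1 (t = 4 - 3 = 1)
q(F, Z) = 8 + Z (q(F, Z) = 9 + (Z - 1*1) = 9 + (Z - 1) = 9 + (-1 + Z) = 8 + Z)
f = 2*I*sqrt(2) (f = sqrt((-4 + 4*1) - 8) = sqrt((-4 + 4) - 8) = sqrt(0 - 8) = sqrt(-8) = 2*I*sqrt(2) ≈ 2.8284*I)
(q(-3, 7) + (99 + f)) + 104 = ((8 + 7) + (99 + 2*I*sqrt(2))) + 104 = (15 + (99 + 2*I*sqrt(2))) + 104 = (114 + 2*I*sqrt(2)) + 104 = 218 + 2*I*sqrt(2)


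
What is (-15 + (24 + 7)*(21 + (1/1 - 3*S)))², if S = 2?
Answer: 231361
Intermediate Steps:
(-15 + (24 + 7)*(21 + (1/1 - 3*S)))² = (-15 + (24 + 7)*(21 + (1/1 - 3*2)))² = (-15 + 31*(21 + (1*1 - 6)))² = (-15 + 31*(21 + (1 - 6)))² = (-15 + 31*(21 - 5))² = (-15 + 31*16)² = (-15 + 496)² = 481² = 231361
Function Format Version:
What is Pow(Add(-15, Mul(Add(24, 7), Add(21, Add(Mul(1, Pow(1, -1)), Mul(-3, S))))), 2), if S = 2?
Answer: 231361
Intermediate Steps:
Pow(Add(-15, Mul(Add(24, 7), Add(21, Add(Mul(1, Pow(1, -1)), Mul(-3, S))))), 2) = Pow(Add(-15, Mul(Add(24, 7), Add(21, Add(Mul(1, Pow(1, -1)), Mul(-3, 2))))), 2) = Pow(Add(-15, Mul(31, Add(21, Add(Mul(1, 1), -6)))), 2) = Pow(Add(-15, Mul(31, Add(21, Add(1, -6)))), 2) = Pow(Add(-15, Mul(31, Add(21, -5))), 2) = Pow(Add(-15, Mul(31, 16)), 2) = Pow(Add(-15, 496), 2) = Pow(481, 2) = 231361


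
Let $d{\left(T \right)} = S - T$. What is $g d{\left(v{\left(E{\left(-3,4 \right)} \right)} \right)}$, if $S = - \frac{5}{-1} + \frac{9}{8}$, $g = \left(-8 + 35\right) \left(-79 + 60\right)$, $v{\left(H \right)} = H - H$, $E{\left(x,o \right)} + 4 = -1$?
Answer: $- \frac{25137}{8} \approx -3142.1$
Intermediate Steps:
$E{\left(x,o \right)} = -5$ ($E{\left(x,o \right)} = -4 - 1 = -5$)
$v{\left(H \right)} = 0$
$g = -513$ ($g = 27 \left(-19\right) = -513$)
$S = \frac{49}{8}$ ($S = \left(-5\right) \left(-1\right) + 9 \cdot \frac{1}{8} = 5 + \frac{9}{8} = \frac{49}{8} \approx 6.125$)
$d{\left(T \right)} = \frac{49}{8} - T$
$g d{\left(v{\left(E{\left(-3,4 \right)} \right)} \right)} = - 513 \left(\frac{49}{8} - 0\right) = - 513 \left(\frac{49}{8} + 0\right) = \left(-513\right) \frac{49}{8} = - \frac{25137}{8}$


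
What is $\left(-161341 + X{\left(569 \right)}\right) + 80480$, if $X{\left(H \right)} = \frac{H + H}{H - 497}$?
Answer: $- \frac{2910427}{36} \approx -80845.0$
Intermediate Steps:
$X{\left(H \right)} = \frac{2 H}{-497 + H}$
$\left(-161341 + X{\left(569 \right)}\right) + 80480 = \left(-161341 + 2 \cdot 569 \frac{1}{-497 + 569}\right) + 80480 = \left(-161341 + 2 \cdot 569 \cdot \frac{1}{72}\right) + 80480 = \left(-161341 + \frac{569}{36}\right) + 80480 = - \frac{5807707}{36} + 80480 = - \frac{2910427}{36}$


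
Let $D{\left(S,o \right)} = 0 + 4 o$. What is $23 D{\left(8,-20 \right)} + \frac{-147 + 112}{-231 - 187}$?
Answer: $- \frac{769085}{418} \approx -1839.9$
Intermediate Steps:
$D{\left(S,o \right)} = 4 o$
$23 D{\left(8,-20 \right)} + \frac{-147 + 112}{-231 - 187} = 23 \cdot 4 \left(-20\right) + \frac{-147 + 112}{-231 - 187} = 23 \left(-80\right) - \frac{35}{-418} = -1840 - - \frac{35}{418} = -1840 + \frac{35}{418} = - \frac{769085}{418}$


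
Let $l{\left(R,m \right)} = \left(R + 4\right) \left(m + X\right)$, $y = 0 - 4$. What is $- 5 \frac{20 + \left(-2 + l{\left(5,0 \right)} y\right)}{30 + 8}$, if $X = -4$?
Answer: $- \frac{405}{19} \approx -21.316$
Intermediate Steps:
$y = -4$
$l{\left(R,m \right)} = \left(-4 + m\right) \left(4 + R\right)$ ($l{\left(R,m \right)} = \left(R + 4\right) \left(m - 4\right) = \left(4 + R\right) \left(-4 + m\right) = \left(-4 + m\right) \left(4 + R\right)$)
$- 5 \frac{20 + \left(-2 + l{\left(5,0 \right)} y\right)}{30 + 8} = - 5 \frac{20 - \left(2 - \left(-16 - 20 + 4 \cdot 0 + 5 \cdot 0\right) \left(-4\right)\right)}{30 + 8} = - 5 \frac{20 - \left(2 - \left(-16 - 20 + 0 + 0\right) \left(-4\right)\right)}{38} = - 5 \left(20 - -142\right) \frac{1}{38} = - 5 \left(20 + \left(-2 + 144\right)\right) \frac{1}{38} = - 5 \left(20 + 142\right) \frac{1}{38} = - 5 \cdot 162 \cdot \frac{1}{38} = \left(-5\right) \frac{81}{19} = - \frac{405}{19}$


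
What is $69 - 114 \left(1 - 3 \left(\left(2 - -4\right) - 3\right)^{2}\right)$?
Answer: $3033$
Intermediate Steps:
$69 - 114 \left(1 - 3 \left(\left(2 - -4\right) - 3\right)^{2}\right) = 69 - 114 \left(1 - 3 \left(\left(2 + 4\right) - 3\right)^{2}\right) = 69 - 114 \left(1 - 3 \left(6 - 3\right)^{2}\right) = 69 - 114 \left(1 - 3 \cdot 3^{2}\right) = 69 - 114 \left(1 - 27\right) = 69 - -2964 = 69 + 2964 = 3033$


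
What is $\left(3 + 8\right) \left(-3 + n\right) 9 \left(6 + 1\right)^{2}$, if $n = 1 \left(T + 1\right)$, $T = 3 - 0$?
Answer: $4851$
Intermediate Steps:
$T = 3$ ($T = 3 + 0 = 3$)
$n = 4$ ($n = 1 \left(3 + 1\right) = 1 \cdot 4 = 4$)
$\left(3 + 8\right) \left(-3 + n\right) 9 \left(6 + 1\right)^{2} = \left(3 + 8\right) \left(-3 + 4\right) 9 \left(6 + 1\right)^{2} = 11 \cdot 1 \cdot 9 \cdot 7^{2} = 11 \cdot 9 \cdot 49 = 99 \cdot 49 = 4851$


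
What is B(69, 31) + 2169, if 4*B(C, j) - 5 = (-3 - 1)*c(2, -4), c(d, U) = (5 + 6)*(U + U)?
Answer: 9033/4 ≈ 2258.3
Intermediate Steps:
c(d, U) = 22*U (c(d, U) = 11*(2*U) = 22*U)
B(C, j) = 357/4 (B(C, j) = 5/4 + ((-3 - 1)*(22*(-4)))/4 = 5/4 + (-4*(-88))/4 = 5/4 + (1/4)*352 = 5/4 + 88 = 357/4)
B(69, 31) + 2169 = 357/4 + 2169 = 9033/4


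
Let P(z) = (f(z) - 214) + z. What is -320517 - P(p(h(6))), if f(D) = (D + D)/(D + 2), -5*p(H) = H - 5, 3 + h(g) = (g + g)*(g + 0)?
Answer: -43239497/135 ≈ -3.2029e+5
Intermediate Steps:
h(g) = -3 + 2*g² (h(g) = -3 + (g + g)*(g + 0) = -3 + (2*g)*g = -3 + 2*g²)
p(H) = 1 - H/5 (p(H) = -(H - 5)/5 = -(-5 + H)/5 = 1 - H/5)
f(D) = 2*D/(2 + D) (f(D) = (2*D)/(2 + D) = 2*D/(2 + D))
P(z) = -214 + z + 2*z/(2 + z) (P(z) = (2*z/(2 + z) - 214) + z = (-214 + 2*z/(2 + z)) + z = -214 + z + 2*z/(2 + z))
-320517 - P(p(h(6))) = -320517 - (-428 + (1 - (-3 + 2*6²)/5)² - 210*(1 - (-3 + 2*6²)/5))/(2 + (1 - (-3 + 2*6²)/5)) = -320517 - (-428 + (1 - (-3 + 2*36)/5)² - 210*(1 - (-3 + 2*36)/5))/(2 + (1 - (-3 + 2*36)/5)) = -320517 - (-428 + (1 - (-3 + 72)/5)² - 210*(1 - (-3 + 72)/5))/(2 + (1 - (-3 + 72)/5)) = -320517 - (-428 + (1 - ⅕*69)² - 210*(1 - ⅕*69))/(2 + (1 - ⅕*69)) = -320517 - (-428 + (1 - 69/5)² - 210*(1 - 69/5))/(2 + (1 - 69/5)) = -320517 - (-428 + (-64/5)² - 210*(-64/5))/(2 - 64/5) = -320517 - (-428 + 4096/25 + 2688)/(-54/5) = -320517 - (-5)*60596/(54*25) = -320517 - 1*(-30298/135) = -320517 + 30298/135 = -43239497/135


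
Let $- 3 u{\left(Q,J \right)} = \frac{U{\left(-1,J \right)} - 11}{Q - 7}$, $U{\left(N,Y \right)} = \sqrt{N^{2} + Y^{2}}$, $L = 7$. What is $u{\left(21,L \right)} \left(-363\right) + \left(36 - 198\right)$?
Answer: $- \frac{3599}{14} + \frac{605 \sqrt{2}}{14} \approx -195.96$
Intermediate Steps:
$u{\left(Q,J \right)} = - \frac{-11 + \sqrt{1 + J^{2}}}{3 \left(-7 + Q\right)}$ ($u{\left(Q,J \right)} = - \frac{\left(\sqrt{\left(-1\right)^{2} + J^{2}} - 11\right) \frac{1}{Q - 7}}{3} = - \frac{\left(\sqrt{1 + J^{2}} - 11\right) \frac{1}{-7 + Q}}{3} = - \frac{\left(-11 + \sqrt{1 + J^{2}}\right) \frac{1}{-7 + Q}}{3} = - \frac{\frac{1}{-7 + Q} \left(-11 + \sqrt{1 + J^{2}}\right)}{3} = - \frac{-11 + \sqrt{1 + J^{2}}}{3 \left(-7 + Q\right)}$)
$u{\left(21,L \right)} \left(-363\right) + \left(36 - 198\right) = \frac{11 - \sqrt{1 + 7^{2}}}{3 \left(-7 + 21\right)} \left(-363\right) + \left(36 - 198\right) = \frac{11 - \sqrt{1 + 49}}{3 \cdot 14} \left(-363\right) - 162 = \frac{1}{3} \cdot \frac{1}{14} \left(11 - \sqrt{50}\right) \left(-363\right) - 162 = \frac{1}{3} \cdot \frac{1}{14} \left(11 - 5 \sqrt{2}\right) \left(-363\right) - 162 = \left(\frac{11}{42} - \frac{5 \sqrt{2}}{42}\right) \left(-363\right) - 162 = \left(- \frac{1331}{14} + \frac{605 \sqrt{2}}{14}\right) - 162 = - \frac{3599}{14} + \frac{605 \sqrt{2}}{14}$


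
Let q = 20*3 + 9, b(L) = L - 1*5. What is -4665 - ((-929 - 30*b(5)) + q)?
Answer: -3805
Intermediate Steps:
b(L) = -5 + L (b(L) = L - 5 = -5 + L)
q = 69 (q = 60 + 9 = 69)
-4665 - ((-929 - 30*b(5)) + q) = -4665 - ((-929 - 30*(-5 + 5)) + 69) = -4665 - ((-929 - 30*0) + 69) = -4665 - ((-929 + 0) + 69) = -4665 - (-929 + 69) = -4665 - 1*(-860) = -4665 + 860 = -3805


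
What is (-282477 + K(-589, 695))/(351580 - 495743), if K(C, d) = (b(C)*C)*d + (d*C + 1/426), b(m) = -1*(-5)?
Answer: 1166646581/61413438 ≈ 18.997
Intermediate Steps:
b(m) = 5
K(C, d) = 1/426 + 6*C*d (K(C, d) = (5*C)*d + (d*C + 1/426) = 5*C*d + (C*d + 1/426) = 5*C*d + (1/426 + C*d) = 1/426 + 6*C*d)
(-282477 + K(-589, 695))/(351580 - 495743) = (-282477 + (1/426 + 6*(-589)*695))/(351580 - 495743) = (-282477 + (1/426 - 2456130))/(-144163) = (-282477 - 1046311379/426)*(-1/144163) = -1166646581/426*(-1/144163) = 1166646581/61413438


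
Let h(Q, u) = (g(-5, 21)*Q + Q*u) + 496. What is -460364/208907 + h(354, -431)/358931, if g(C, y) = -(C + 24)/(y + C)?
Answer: -1576775111281/599865587336 ≈ -2.6285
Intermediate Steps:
g(C, y) = -(24 + C)/(C + y)
h(Q, u) = 496 - 19*Q/16 + Q*u (h(Q, u) = (((-24 - 1*(-5))/(-5 + 21))*Q + Q*u) + 496 = (((-24 + 5)/16)*Q + Q*u) + 496 = (((1/16)*(-19))*Q + Q*u) + 496 = (-19*Q/16 + Q*u) + 496 = 496 - 19*Q/16 + Q*u)
-460364/208907 + h(354, -431)/358931 = -460364/208907 + (496 - 19/16*354 + 354*(-431))/358931 = -460364*1/208907 + (496 - 3363/8 - 152574)*(1/358931) = -460364/208907 - 1219987/8*1/358931 = -460364/208907 - 1219987/2871448 = -1576775111281/599865587336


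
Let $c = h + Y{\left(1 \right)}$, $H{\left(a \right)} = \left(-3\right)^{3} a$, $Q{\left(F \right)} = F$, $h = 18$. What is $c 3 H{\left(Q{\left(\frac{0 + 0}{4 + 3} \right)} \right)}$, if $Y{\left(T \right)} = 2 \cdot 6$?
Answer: $0$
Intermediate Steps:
$Y{\left(T \right)} = 12$
$H{\left(a \right)} = - 27 a$
$c = 30$ ($c = 18 + 12 = 30$)
$c 3 H{\left(Q{\left(\frac{0 + 0}{4 + 3} \right)} \right)} = 30 \cdot 3 \left(- 27 \frac{0 + 0}{4 + 3}\right) = 90 \left(- 27 \cdot \frac{0}{7}\right) = 90 \left(- 27 \cdot 0 \cdot \frac{1}{7}\right) = 90 \left(\left(-27\right) 0\right) = 90 \cdot 0 = 0$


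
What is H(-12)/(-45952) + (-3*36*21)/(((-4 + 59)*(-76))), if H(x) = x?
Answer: 6516831/12004960 ≈ 0.54284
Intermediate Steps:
H(-12)/(-45952) + (-3*36*21)/(((-4 + 59)*(-76))) = -12/(-45952) + (-3*36*21)/(((-4 + 59)*(-76))) = -12*(-1/45952) + (-108*21)/((55*(-76))) = 3/11488 - 2268/(-4180) = 3/11488 - 2268*(-1/4180) = 3/11488 + 567/1045 = 6516831/12004960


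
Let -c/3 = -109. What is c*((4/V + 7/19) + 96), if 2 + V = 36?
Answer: 10190955/323 ≈ 31551.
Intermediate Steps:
c = 327 (c = -3*(-109) = 327)
V = 34 (V = -2 + 36 = 34)
c*((4/V + 7/19) + 96) = 327*((4/34 + 7/19) + 96) = 327*((4*(1/34) + 7*(1/19)) + 96) = 327*((2/17 + 7/19) + 96) = 327*(157/323 + 96) = 327*(31165/323) = 10190955/323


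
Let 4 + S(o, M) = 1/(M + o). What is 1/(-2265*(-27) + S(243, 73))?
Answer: 316/19323717 ≈ 1.6353e-5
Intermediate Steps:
S(o, M) = -4 + 1/(M + o)
1/(-2265*(-27) + S(243, 73)) = 1/(-2265*(-27) + (1 - 4*73 - 4*243)/(73 + 243)) = 1/(61155 + (1 - 292 - 972)/316) = 1/(61155 + (1/316)*(-1263)) = 1/(61155 - 1263/316) = 1/(19323717/316) = 316/19323717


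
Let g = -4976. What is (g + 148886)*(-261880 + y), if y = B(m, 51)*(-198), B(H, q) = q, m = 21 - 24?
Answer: -39140353980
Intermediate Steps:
m = -3
y = -10098 (y = 51*(-198) = -10098)
(g + 148886)*(-261880 + y) = (-4976 + 148886)*(-261880 - 10098) = 143910*(-271978) = -39140353980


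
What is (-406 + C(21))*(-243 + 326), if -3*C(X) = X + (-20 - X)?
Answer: -99434/3 ≈ -33145.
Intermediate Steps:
C(X) = 20/3 (C(X) = -(X + (-20 - X))/3 = -⅓*(-20) = 20/3)
(-406 + C(21))*(-243 + 326) = (-406 + 20/3)*(-243 + 326) = -1198/3*83 = -99434/3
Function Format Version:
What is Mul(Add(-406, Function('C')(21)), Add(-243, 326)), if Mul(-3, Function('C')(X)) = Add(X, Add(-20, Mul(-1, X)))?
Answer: Rational(-99434, 3) ≈ -33145.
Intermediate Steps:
Function('C')(X) = Rational(20, 3) (Function('C')(X) = Mul(Rational(-1, 3), Add(X, Add(-20, Mul(-1, X)))) = Mul(Rational(-1, 3), -20) = Rational(20, 3))
Mul(Add(-406, Function('C')(21)), Add(-243, 326)) = Mul(Add(-406, Rational(20, 3)), Add(-243, 326)) = Mul(Rational(-1198, 3), 83) = Rational(-99434, 3)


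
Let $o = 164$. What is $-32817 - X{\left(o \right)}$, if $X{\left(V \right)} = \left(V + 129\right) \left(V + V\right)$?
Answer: $-128921$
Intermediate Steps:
$X{\left(V \right)} = 2 V \left(129 + V\right)$ ($X{\left(V \right)} = \left(129 + V\right) 2 V = 2 V \left(129 + V\right)$)
$-32817 - X{\left(o \right)} = -32817 - 2 \cdot 164 \left(129 + 164\right) = -32817 - 2 \cdot 164 \cdot 293 = -32817 - 96104 = -128921$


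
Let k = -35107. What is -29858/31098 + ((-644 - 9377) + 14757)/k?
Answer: -597752467/545878743 ≈ -1.0950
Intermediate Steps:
-29858/31098 + ((-644 - 9377) + 14757)/k = -29858/31098 + ((-644 - 9377) + 14757)/(-35107) = -29858*1/31098 + (-10021 + 14757)*(-1/35107) = -14929/15549 + 4736*(-1/35107) = -14929/15549 - 4736/35107 = -597752467/545878743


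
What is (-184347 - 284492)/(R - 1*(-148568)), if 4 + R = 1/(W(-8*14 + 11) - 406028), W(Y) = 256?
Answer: -190241738708/60283111407 ≈ -3.1558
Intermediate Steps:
R = -1623089/405772 (R = -4 + 1/(256 - 406028) = -4 + 1/(-405772) = -4 - 1/405772 = -1623089/405772 ≈ -4.0000)
(-184347 - 284492)/(R - 1*(-148568)) = (-184347 - 284492)/(-1623089/405772 - 1*(-148568)) = -468839/(-1623089/405772 + 148568) = -468839/60283111407/405772 = -468839*405772/60283111407 = -190241738708/60283111407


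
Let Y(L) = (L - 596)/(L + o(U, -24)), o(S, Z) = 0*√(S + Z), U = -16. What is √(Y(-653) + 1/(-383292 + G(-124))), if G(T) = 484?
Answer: 33*√27437792397706/124986812 ≈ 1.3830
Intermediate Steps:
o(S, Z) = 0
Y(L) = (-596 + L)/L (Y(L) = (L - 596)/(L + 0) = (-596 + L)/L)
√(Y(-653) + 1/(-383292 + G(-124))) = √((-596 - 653)/(-653) + 1/(-383292 + 484)) = √(-1/653*(-1249) + 1/(-382808)) = √(1249/653 - 1/382808) = √(478126539/249973624) = 33*√27437792397706/124986812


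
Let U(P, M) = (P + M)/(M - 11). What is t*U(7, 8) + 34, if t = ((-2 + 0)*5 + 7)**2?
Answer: -11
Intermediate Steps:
U(P, M) = (M + P)/(-11 + M)
t = 9 (t = (-2*5 + 7)**2 = (-10 + 7)**2 = (-3)**2 = 9)
t*U(7, 8) + 34 = 9*((8 + 7)/(-11 + 8)) + 34 = 9*(15/(-3)) + 34 = 9*(-1/3*15) + 34 = 9*(-5) + 34 = -45 + 34 = -11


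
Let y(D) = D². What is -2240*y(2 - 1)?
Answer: -2240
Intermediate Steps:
-2240*y(2 - 1) = -2240*(2 - 1)² = -2240*1² = -2240*1 = -2240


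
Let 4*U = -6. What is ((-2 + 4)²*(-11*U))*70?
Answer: 4620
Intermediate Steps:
U = -3/2 (U = (¼)*(-6) = -3/2 ≈ -1.5000)
((-2 + 4)²*(-11*U))*70 = ((-2 + 4)²*(-11*(-3/2)))*70 = (2²*(33/2))*70 = (4*(33/2))*70 = 66*70 = 4620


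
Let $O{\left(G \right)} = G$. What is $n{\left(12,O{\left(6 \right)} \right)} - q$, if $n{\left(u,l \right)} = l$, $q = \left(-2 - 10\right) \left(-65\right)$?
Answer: $-774$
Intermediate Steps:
$q = 780$ ($q = \left(-12\right) \left(-65\right) = 780$)
$n{\left(12,O{\left(6 \right)} \right)} - q = 6 - 780 = -774$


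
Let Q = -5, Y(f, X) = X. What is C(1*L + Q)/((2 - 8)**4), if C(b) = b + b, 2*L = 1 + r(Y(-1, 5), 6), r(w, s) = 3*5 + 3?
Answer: 1/144 ≈ 0.0069444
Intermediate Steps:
r(w, s) = 18 (r(w, s) = 15 + 3 = 18)
L = 19/2 (L = (1 + 18)/2 = (1/2)*19 = 19/2 ≈ 9.5000)
C(b) = 2*b
C(1*L + Q)/((2 - 8)**4) = (2*(1*(19/2) - 5))/((2 - 8)**4) = (2*(19/2 - 5))/((-6)**4) = (2*(9/2))/1296 = 9*(1/1296) = 1/144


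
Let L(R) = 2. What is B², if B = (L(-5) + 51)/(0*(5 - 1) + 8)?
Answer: 2809/64 ≈ 43.891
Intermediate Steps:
B = 53/8 (B = (2 + 51)/(0*(5 - 1) + 8) = 53/(0*4 + 8) = 53/(0 + 8) = 53/8 ≈ 6.6250)
B² = (53/8)² = 2809/64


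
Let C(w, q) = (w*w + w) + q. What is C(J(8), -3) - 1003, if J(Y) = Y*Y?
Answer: 3154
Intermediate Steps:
J(Y) = Y²
C(w, q) = q + w + w² (C(w, q) = (w² + w) + q = (w + w²) + q = q + w + w²)
C(J(8), -3) - 1003 = (-3 + 8² + (8²)²) - 1003 = (-3 + 64 + 64²) - 1003 = (-3 + 64 + 4096) - 1003 = 4157 - 1003 = 3154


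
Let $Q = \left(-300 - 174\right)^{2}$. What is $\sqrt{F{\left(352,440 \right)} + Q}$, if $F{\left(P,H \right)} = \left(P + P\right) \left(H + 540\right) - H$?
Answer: $2 \sqrt{228539} \approx 956.12$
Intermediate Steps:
$F{\left(P,H \right)} = - H + 2 P \left(540 + H\right)$ ($F{\left(P,H \right)} = 2 P \left(540 + H\right) - H = - H + 2 P \left(540 + H\right)$)
$Q = 224676$ ($Q = \left(-474\right)^{2} = 224676$)
$\sqrt{F{\left(352,440 \right)} + Q} = \sqrt{\left(\left(-1\right) 440 + 1080 \cdot 352 + 2 \cdot 440 \cdot 352\right) + 224676} = \sqrt{\left(-440 + 380160 + 309760\right) + 224676} = \sqrt{689480 + 224676} = \sqrt{914156} = 2 \sqrt{228539}$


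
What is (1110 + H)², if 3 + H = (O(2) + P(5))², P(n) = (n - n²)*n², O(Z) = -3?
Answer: 64574941456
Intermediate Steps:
P(n) = n²*(n - n²)
H = 253006 (H = -3 + (-3 + 5³*(1 - 1*5))² = -3 + (-3 + 125*(1 - 5))² = -3 + (-3 + 125*(-4))² = -3 + (-3 - 500)² = -3 + (-503)² = -3 + 253009 = 253006)
(1110 + H)² = (1110 + 253006)² = 254116² = 64574941456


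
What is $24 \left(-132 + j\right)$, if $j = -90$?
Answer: $-5328$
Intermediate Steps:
$24 \left(-132 + j\right) = 24 \left(-132 - 90\right) = 24 \left(-222\right) = -5328$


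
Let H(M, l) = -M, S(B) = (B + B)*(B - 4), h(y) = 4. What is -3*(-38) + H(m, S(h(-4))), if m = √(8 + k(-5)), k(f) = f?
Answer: 114 - √3 ≈ 112.27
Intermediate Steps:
S(B) = 2*B*(-4 + B) (S(B) = (2*B)*(-4 + B) = 2*B*(-4 + B))
m = √3 (m = √(8 - 5) = √3 ≈ 1.7320)
-3*(-38) + H(m, S(h(-4))) = -3*(-38) - √3 = 114 - √3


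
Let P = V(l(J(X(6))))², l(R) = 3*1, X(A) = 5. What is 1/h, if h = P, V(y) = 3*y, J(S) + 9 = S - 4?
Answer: 1/81 ≈ 0.012346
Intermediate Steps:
J(S) = -13 + S (J(S) = -9 + (S - 4) = -9 + (-4 + S) = -13 + S)
l(R) = 3
P = 81 (P = (3*3)² = 9² = 81)
h = 81
1/h = 1/81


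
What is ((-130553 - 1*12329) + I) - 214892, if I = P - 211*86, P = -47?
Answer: -375967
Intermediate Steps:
I = -18193 (I = -47 - 211*86 = -47 - 18146 = -18193)
((-130553 - 1*12329) + I) - 214892 = ((-130553 - 1*12329) - 18193) - 214892 = ((-130553 - 12329) - 18193) - 214892 = (-142882 - 18193) - 214892 = -161075 - 214892 = -375967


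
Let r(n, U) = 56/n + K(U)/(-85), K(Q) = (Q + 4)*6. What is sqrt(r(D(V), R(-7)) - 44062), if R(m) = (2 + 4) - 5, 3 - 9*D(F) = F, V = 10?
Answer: 2*I*sqrt(3188707)/17 ≈ 210.08*I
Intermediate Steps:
D(F) = 1/3 - F/9
K(Q) = 24 + 6*Q (K(Q) = (4 + Q)*6 = 24 + 6*Q)
R(m) = 1 (R(m) = 6 - 5 = 1)
r(n, U) = -24/85 + 56/n - 6*U/85 (r(n, U) = 56/n + (24 + 6*U)/(-85) = 56/n + (24 + 6*U)*(-1/85) = 56/n + (-24/85 - 6*U/85) = -24/85 + 56/n - 6*U/85)
sqrt(r(D(V), R(-7)) - 44062) = sqrt(2*(2380 - 3*(1/3 - 1/9*10)*(4 + 1))/(85*(1/3 - 1/9*10)) - 44062) = sqrt(2*(2380 - 3*(1/3 - 10/9)*5)/(85*(1/3 - 10/9)) - 44062) = sqrt(2*(2380 - 3*(-7/9)*5)/(85*(-7/9)) - 44062) = sqrt((2/85)*(-9/7)*(2380 + 35/3) - 44062) = sqrt((2/85)*(-9/7)*(7175/3) - 44062) = sqrt(-1230/17 - 44062) = sqrt(-750284/17) = 2*I*sqrt(3188707)/17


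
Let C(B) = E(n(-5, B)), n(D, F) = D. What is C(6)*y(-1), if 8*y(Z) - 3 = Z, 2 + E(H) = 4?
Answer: 1/2 ≈ 0.50000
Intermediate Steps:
E(H) = 2 (E(H) = -2 + 4 = 2)
y(Z) = 3/8 + Z/8
C(B) = 2
C(6)*y(-1) = 2*(3/8 + (1/8)*(-1)) = 2*(3/8 - 1/8) = 2*(1/4) = 1/2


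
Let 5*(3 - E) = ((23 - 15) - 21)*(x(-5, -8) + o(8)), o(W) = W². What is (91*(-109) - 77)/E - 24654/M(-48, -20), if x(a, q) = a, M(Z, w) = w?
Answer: 268821/230 ≈ 1168.8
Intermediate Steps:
E = 782/5 (E = 3 - ((23 - 15) - 21)*(-5 + 8²)/5 = 3 - (8 - 21)*(-5 + 64)/5 = 3 - (-13)*59/5 = 3 - ⅕*(-767) = 3 + 767/5 = 782/5 ≈ 156.40)
(91*(-109) - 77)/E - 24654/M(-48, -20) = (91*(-109) - 77)/(782/5) - 24654/(-20) = (-9919 - 77)*(5/782) - 24654*(-1/20) = -9996*5/782 + 12327/10 = -1470/23 + 12327/10 = 268821/230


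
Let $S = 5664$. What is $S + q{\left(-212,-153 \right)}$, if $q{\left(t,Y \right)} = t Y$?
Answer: $38100$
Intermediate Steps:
$q{\left(t,Y \right)} = Y t$
$S + q{\left(-212,-153 \right)} = 5664 - -32436 = 5664 + 32436 = 38100$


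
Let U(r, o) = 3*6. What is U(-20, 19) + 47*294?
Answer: 13836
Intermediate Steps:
U(r, o) = 18
U(-20, 19) + 47*294 = 18 + 47*294 = 18 + 13818 = 13836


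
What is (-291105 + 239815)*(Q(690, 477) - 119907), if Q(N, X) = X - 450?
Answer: 6148645200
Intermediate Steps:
Q(N, X) = -450 + X
(-291105 + 239815)*(Q(690, 477) - 119907) = (-291105 + 239815)*((-450 + 477) - 119907) = -51290*(27 - 119907) = -51290*(-119880) = 6148645200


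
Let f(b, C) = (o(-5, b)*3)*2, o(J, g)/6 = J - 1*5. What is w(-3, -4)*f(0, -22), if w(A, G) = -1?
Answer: 360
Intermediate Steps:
o(J, g) = -30 + 6*J (o(J, g) = 6*(J - 1*5) = 6*(J - 5) = 6*(-5 + J) = -30 + 6*J)
f(b, C) = -360 (f(b, C) = ((-30 + 6*(-5))*3)*2 = ((-30 - 30)*3)*2 = -60*3*2 = -180*2 = -360)
w(-3, -4)*f(0, -22) = -1*(-360) = 360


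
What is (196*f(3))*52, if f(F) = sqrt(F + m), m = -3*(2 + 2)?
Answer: 30576*I ≈ 30576.0*I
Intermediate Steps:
m = -12 (m = -3*4 = -12)
f(F) = sqrt(-12 + F) (f(F) = sqrt(F - 12) = sqrt(-12 + F))
(196*f(3))*52 = (196*sqrt(-12 + 3))*52 = (196*sqrt(-9))*52 = (196*(3*I))*52 = (588*I)*52 = 30576*I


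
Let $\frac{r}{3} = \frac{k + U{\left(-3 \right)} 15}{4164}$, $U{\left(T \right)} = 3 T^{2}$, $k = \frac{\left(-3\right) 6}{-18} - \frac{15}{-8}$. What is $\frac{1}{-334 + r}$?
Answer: $- \frac{11104}{3705473} \approx -0.0029966$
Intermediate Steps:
$k = \frac{23}{8}$ ($k = \left(-18\right) \left(- \frac{1}{18}\right) - - \frac{15}{8} = 1 + \frac{15}{8} = \frac{23}{8} \approx 2.875$)
$r = \frac{3263}{11104}$ ($r = 3 \frac{\frac{23}{8} + 3 \left(-3\right)^{2} \cdot 15}{4164} = 3 \left(\frac{23}{8} + 3 \cdot 9 \cdot 15\right) \frac{1}{4164} = 3 \left(\frac{23}{8} + 27 \cdot 15\right) \frac{1}{4164} = 3 \left(\frac{23}{8} + 405\right) \frac{1}{4164} = 3 \cdot \frac{3263}{8} \cdot \frac{1}{4164} = 3 \cdot \frac{3263}{33312} = \frac{3263}{11104} \approx 0.29386$)
$\frac{1}{-334 + r} = \frac{1}{-334 + \frac{3263}{11104}} = \frac{1}{- \frac{3705473}{11104}} = - \frac{11104}{3705473}$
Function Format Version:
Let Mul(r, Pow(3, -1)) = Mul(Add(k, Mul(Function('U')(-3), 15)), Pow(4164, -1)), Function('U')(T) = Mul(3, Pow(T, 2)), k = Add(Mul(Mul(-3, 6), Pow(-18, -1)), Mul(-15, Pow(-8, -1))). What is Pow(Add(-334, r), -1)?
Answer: Rational(-11104, 3705473) ≈ -0.0029966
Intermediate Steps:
k = Rational(23, 8) (k = Add(Mul(-18, Rational(-1, 18)), Mul(-15, Rational(-1, 8))) = Add(1, Rational(15, 8)) = Rational(23, 8) ≈ 2.8750)
r = Rational(3263, 11104) (r = Mul(3, Mul(Add(Rational(23, 8), Mul(Mul(3, Pow(-3, 2)), 15)), Pow(4164, -1))) = Mul(3, Mul(Add(Rational(23, 8), Mul(Mul(3, 9), 15)), Rational(1, 4164))) = Mul(3, Mul(Add(Rational(23, 8), Mul(27, 15)), Rational(1, 4164))) = Mul(3, Mul(Add(Rational(23, 8), 405), Rational(1, 4164))) = Mul(3, Mul(Rational(3263, 8), Rational(1, 4164))) = Mul(3, Rational(3263, 33312)) = Rational(3263, 11104) ≈ 0.29386)
Pow(Add(-334, r), -1) = Pow(Add(-334, Rational(3263, 11104)), -1) = Pow(Rational(-3705473, 11104), -1) = Rational(-11104, 3705473)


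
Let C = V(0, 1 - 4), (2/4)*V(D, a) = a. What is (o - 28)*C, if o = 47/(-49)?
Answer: 8514/49 ≈ 173.76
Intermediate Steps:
o = -47/49 (o = 47*(-1/49) = -47/49 ≈ -0.95918)
V(D, a) = 2*a
C = -6 (C = 2*(1 - 4) = 2*(-3) = -6)
(o - 28)*C = (-47/49 - 28)*(-6) = -1419/49*(-6) = 8514/49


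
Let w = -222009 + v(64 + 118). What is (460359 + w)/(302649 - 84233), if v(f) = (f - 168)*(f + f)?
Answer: 121723/109208 ≈ 1.1146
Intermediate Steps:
v(f) = 2*f*(-168 + f) (v(f) = (-168 + f)*(2*f) = 2*f*(-168 + f))
w = -216913 (w = -222009 + 2*(64 + 118)*(-168 + (64 + 118)) = -222009 + 2*182*(-168 + 182) = -222009 + 2*182*14 = -222009 + 5096 = -216913)
(460359 + w)/(302649 - 84233) = (460359 - 216913)/(302649 - 84233) = 243446/218416 = 243446*(1/218416) = 121723/109208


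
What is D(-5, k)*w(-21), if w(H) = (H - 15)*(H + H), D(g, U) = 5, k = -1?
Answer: 7560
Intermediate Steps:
w(H) = 2*H*(-15 + H) (w(H) = (-15 + H)*(2*H) = 2*H*(-15 + H))
D(-5, k)*w(-21) = 5*(2*(-21)*(-15 - 21)) = 5*(2*(-21)*(-36)) = 5*1512 = 7560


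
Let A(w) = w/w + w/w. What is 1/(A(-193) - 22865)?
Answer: -1/22863 ≈ -4.3739e-5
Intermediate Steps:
A(w) = 2 (A(w) = 1 + 1 = 2)
1/(A(-193) - 22865) = 1/(2 - 22865) = 1/(-22863) = -1/22863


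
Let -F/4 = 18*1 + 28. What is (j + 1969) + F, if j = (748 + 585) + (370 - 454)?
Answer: 3034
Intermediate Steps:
F = -184 (F = -4*(18*1 + 28) = -4*(18 + 28) = -4*46 = -184)
j = 1249 (j = 1333 - 84 = 1249)
(j + 1969) + F = (1249 + 1969) - 184 = 3218 - 184 = 3034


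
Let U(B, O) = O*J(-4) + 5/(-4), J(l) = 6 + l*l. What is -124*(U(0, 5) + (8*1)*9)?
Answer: -22413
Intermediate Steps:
J(l) = 6 + l²
U(B, O) = -5/4 + 22*O (U(B, O) = O*(6 + (-4)²) + 5/(-4) = O*(6 + 16) + 5*(-¼) = O*22 - 5/4 = 22*O - 5/4 = -5/4 + 22*O)
-124*(U(0, 5) + (8*1)*9) = -124*((-5/4 + 22*5) + (8*1)*9) = -124*((-5/4 + 110) + 8*9) = -124*(435/4 + 72) = -124*723/4 = -22413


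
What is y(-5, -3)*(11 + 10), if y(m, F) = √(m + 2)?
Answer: 21*I*√3 ≈ 36.373*I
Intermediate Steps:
y(m, F) = √(2 + m)
y(-5, -3)*(11 + 10) = √(2 - 5)*(11 + 10) = √(-3)*21 = (I*√3)*21 = 21*I*√3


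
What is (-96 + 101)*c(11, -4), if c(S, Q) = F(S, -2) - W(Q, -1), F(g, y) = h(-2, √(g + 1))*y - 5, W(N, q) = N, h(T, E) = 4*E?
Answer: -5 - 80*√3 ≈ -143.56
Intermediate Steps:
F(g, y) = -5 + 4*y*√(1 + g) (F(g, y) = (4*√(g + 1))*y - 5 = (4*√(1 + g))*y - 5 = 4*y*√(1 + g) - 5 = -5 + 4*y*√(1 + g))
c(S, Q) = -5 - Q - 8*√(1 + S) (c(S, Q) = (-5 + 4*(-2)*√(1 + S)) - Q = (-5 - 8*√(1 + S)) - Q = -5 - Q - 8*√(1 + S))
(-96 + 101)*c(11, -4) = (-96 + 101)*(-5 - 1*(-4) - 8*√(1 + 11)) = 5*(-5 + 4 - 16*√3) = 5*(-1 - 16*√3) = -5 - 80*√3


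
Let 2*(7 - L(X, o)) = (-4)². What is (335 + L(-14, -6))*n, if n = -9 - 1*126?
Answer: -45090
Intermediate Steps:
n = -135 (n = -9 - 126 = -135)
L(X, o) = -1 (L(X, o) = 7 - ½*(-4)² = 7 - ½*16 = 7 - 8 = -1)
(335 + L(-14, -6))*n = (335 - 1)*(-135) = 334*(-135) = -45090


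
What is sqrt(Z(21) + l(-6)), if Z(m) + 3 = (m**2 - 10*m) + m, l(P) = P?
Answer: 9*sqrt(3) ≈ 15.588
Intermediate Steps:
Z(m) = -3 + m**2 - 9*m (Z(m) = -3 + ((m**2 - 10*m) + m) = -3 + (m**2 - 9*m) = -3 + m**2 - 9*m)
sqrt(Z(21) + l(-6)) = sqrt((-3 + 21**2 - 9*21) - 6) = sqrt((-3 + 441 - 189) - 6) = sqrt(249 - 6) = sqrt(243) = 9*sqrt(3)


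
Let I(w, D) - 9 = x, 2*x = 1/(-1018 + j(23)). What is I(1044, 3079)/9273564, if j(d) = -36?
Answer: 18971/19548672912 ≈ 9.7045e-7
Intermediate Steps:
x = -1/2108 (x = 1/(2*(-1018 - 36)) = (½)/(-1054) = (½)*(-1/1054) = -1/2108 ≈ -0.00047438)
I(w, D) = 18971/2108 (I(w, D) = 9 - 1/2108 = 18971/2108)
I(1044, 3079)/9273564 = (18971/2108)/9273564 = (18971/2108)*(1/9273564) = 18971/19548672912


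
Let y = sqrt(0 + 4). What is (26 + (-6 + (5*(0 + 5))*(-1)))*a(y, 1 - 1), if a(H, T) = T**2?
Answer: 0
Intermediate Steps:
y = 2 (y = sqrt(4) = 2)
(26 + (-6 + (5*(0 + 5))*(-1)))*a(y, 1 - 1) = (26 + (-6 + (5*(0 + 5))*(-1)))*(1 - 1)**2 = (26 + (-6 + (5*5)*(-1)))*0**2 = (26 + (-6 + 25*(-1)))*0 = (26 + (-6 - 25))*0 = (26 - 31)*0 = -5*0 = 0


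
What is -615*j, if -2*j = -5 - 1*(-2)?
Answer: -1845/2 ≈ -922.50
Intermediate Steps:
j = 3/2 (j = -(-5 - 1*(-2))/2 = -(-5 + 2)/2 = -½*(-3) = 3/2 ≈ 1.5000)
-615*j = -615*3/2 = -1845/2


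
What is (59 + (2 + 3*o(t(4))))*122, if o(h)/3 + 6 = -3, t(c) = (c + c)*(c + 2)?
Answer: -2440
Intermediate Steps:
t(c) = 2*c*(2 + c) (t(c) = (2*c)*(2 + c) = 2*c*(2 + c))
o(h) = -27 (o(h) = -18 + 3*(-3) = -18 - 9 = -27)
(59 + (2 + 3*o(t(4))))*122 = (59 + (2 + 3*(-27)))*122 = (59 + (2 - 81))*122 = (59 - 79)*122 = -20*122 = -2440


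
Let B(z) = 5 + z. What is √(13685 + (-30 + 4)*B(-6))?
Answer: √13711 ≈ 117.09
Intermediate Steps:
√(13685 + (-30 + 4)*B(-6)) = √(13685 + (-30 + 4)*(5 - 6)) = √(13685 - 26*(-1)) = √(13685 + 26) = √13711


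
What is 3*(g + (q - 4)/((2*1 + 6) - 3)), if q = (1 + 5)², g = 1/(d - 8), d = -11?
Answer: 1809/95 ≈ 19.042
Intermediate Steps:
g = -1/19 (g = 1/(-11 - 8) = 1/(-19) = -1/19 ≈ -0.052632)
q = 36 (q = 6² = 36)
3*(g + (q - 4)/((2*1 + 6) - 3)) = 3*(-1/19 + (36 - 4)/((2*1 + 6) - 3)) = 3*(-1/19 + 32/((2 + 6) - 3)) = 3*(-1/19 + 32/(8 - 3)) = 3*(-1/19 + 32/5) = 3*(603/95) = 1809/95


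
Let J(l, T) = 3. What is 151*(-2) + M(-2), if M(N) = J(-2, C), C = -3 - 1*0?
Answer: -299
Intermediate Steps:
C = -3 (C = -3 + 0 = -3)
M(N) = 3
151*(-2) + M(-2) = 151*(-2) + 3 = -302 + 3 = -299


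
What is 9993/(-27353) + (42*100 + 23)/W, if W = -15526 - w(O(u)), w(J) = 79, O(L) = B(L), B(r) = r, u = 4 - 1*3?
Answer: -271452484/426843565 ≈ -0.63595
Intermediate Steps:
u = 1 (u = 4 - 3 = 1)
O(L) = L
W = -15605 (W = -15526 - 1*79 = -15526 - 79 = -15605)
9993/(-27353) + (42*100 + 23)/W = 9993/(-27353) + (42*100 + 23)/(-15605) = 9993*(-1/27353) + (4200 + 23)*(-1/15605) = -9993/27353 + 4223*(-1/15605) = -9993/27353 - 4223/15605 = -271452484/426843565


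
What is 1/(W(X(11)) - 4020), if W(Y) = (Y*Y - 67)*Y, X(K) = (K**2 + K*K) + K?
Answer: 1/16173306 ≈ 6.1830e-8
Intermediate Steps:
X(K) = K + 2*K**2 (X(K) = (K**2 + K**2) + K = 2*K**2 + K = K + 2*K**2)
W(Y) = Y*(-67 + Y**2) (W(Y) = (Y**2 - 67)*Y = (-67 + Y**2)*Y = Y*(-67 + Y**2))
1/(W(X(11)) - 4020) = 1/((11*(1 + 2*11))*(-67 + (11*(1 + 2*11))**2) - 4020) = 1/((11*(1 + 22))*(-67 + (11*(1 + 22))**2) - 4020) = 1/((11*23)*(-67 + (11*23)**2) - 4020) = 1/(253*(-67 + 253**2) - 4020) = 1/(253*(-67 + 64009) - 4020) = 1/(253*63942 - 4020) = 1/(16177326 - 4020) = 1/16173306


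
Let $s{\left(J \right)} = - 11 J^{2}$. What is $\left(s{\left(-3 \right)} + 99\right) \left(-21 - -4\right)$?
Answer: $0$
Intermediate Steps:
$\left(s{\left(-3 \right)} + 99\right) \left(-21 - -4\right) = \left(- 11 \left(-3\right)^{2} + 99\right) \left(-21 - -4\right) = \left(\left(-11\right) 9 + 99\right) \left(-21 + 4\right) = \left(-99 + 99\right) \left(-17\right) = 0 \left(-17\right) = 0$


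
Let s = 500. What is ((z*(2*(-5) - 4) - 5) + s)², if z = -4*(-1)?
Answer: 192721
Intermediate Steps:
z = 4
((z*(2*(-5) - 4) - 5) + s)² = ((4*(2*(-5) - 4) - 5) + 500)² = ((4*(-10 - 4) - 5) + 500)² = ((4*(-14) - 5) + 500)² = ((-56 - 5) + 500)² = (-61 + 500)² = 439² = 192721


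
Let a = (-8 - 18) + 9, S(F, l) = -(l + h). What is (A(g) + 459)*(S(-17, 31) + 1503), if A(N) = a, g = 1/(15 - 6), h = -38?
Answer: 667420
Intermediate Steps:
S(F, l) = 38 - l (S(F, l) = -(l - 38) = -(-38 + l) = 38 - l)
g = 1/9 ≈ 0.11111
a = -17 (a = -26 + 9 = -17)
A(N) = -17
(A(g) + 459)*(S(-17, 31) + 1503) = (-17 + 459)*((38 - 1*31) + 1503) = 442*((38 - 31) + 1503) = 442*(7 + 1503) = 442*1510 = 667420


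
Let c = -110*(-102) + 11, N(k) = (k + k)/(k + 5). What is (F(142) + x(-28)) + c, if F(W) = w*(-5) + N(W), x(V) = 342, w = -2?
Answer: 1702985/147 ≈ 11585.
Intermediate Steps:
N(k) = 2*k/(5 + k) (N(k) = (2*k)/(5 + k) = 2*k/(5 + k))
c = 11231 (c = 11220 + 11 = 11231)
F(W) = 10 + 2*W/(5 + W) (F(W) = -2*(-5) + 2*W/(5 + W) = 10 + 2*W/(5 + W))
(F(142) + x(-28)) + c = (2*(25 + 6*142)/(5 + 142) + 342) + 11231 = (2*(25 + 852)/147 + 342) + 11231 = (2*(1/147)*877 + 342) + 11231 = (1754/147 + 342) + 11231 = 52028/147 + 11231 = 1702985/147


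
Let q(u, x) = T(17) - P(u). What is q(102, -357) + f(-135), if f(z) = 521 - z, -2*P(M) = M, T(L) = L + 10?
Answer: 734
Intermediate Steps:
T(L) = 10 + L
P(M) = -M/2
q(u, x) = 27 + u/2 (q(u, x) = (10 + 17) - (-1)*u/2 = 27 + u/2)
q(102, -357) + f(-135) = (27 + (½)*102) + (521 - 1*(-135)) = (27 + 51) + (521 + 135) = 78 + 656 = 734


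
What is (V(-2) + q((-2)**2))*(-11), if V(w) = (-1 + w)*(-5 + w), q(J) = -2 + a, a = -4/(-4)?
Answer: -220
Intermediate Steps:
a = 1 (a = -4*(-1/4) = 1)
q(J) = -1 (q(J) = -2 + 1 = -1)
(V(-2) + q((-2)**2))*(-11) = ((5 + (-2)**2 - 6*(-2)) - 1)*(-11) = ((5 + 4 + 12) - 1)*(-11) = (21 - 1)*(-11) = 20*(-11) = -220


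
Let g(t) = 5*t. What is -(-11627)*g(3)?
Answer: 174405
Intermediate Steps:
-(-11627)*g(3) = -(-11627)*5*3 = -(-11627)*15 = -11627*(-15) = 174405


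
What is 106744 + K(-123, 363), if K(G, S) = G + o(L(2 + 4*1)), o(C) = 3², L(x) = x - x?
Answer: 106630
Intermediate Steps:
L(x) = 0
o(C) = 9
K(G, S) = 9 + G (K(G, S) = G + 9 = 9 + G)
106744 + K(-123, 363) = 106744 + (9 - 123) = 106744 - 114 = 106630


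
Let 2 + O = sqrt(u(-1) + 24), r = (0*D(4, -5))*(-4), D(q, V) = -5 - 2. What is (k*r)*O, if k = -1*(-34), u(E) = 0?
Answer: 0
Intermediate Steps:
k = 34
D(q, V) = -7
r = 0 (r = (0*(-7))*(-4) = 0*(-4) = 0)
O = -2 + 2*sqrt(6) (O = -2 + sqrt(0 + 24) = -2 + sqrt(24) = -2 + 2*sqrt(6) ≈ 2.8990)
(k*r)*O = (34*0)*(-2 + 2*sqrt(6)) = 0*(-2 + 2*sqrt(6)) = 0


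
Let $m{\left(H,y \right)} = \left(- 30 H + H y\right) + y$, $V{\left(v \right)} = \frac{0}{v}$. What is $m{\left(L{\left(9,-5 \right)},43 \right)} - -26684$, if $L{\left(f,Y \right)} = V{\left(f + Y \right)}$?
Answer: $26727$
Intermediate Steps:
$V{\left(v \right)} = 0$
$L{\left(f,Y \right)} = 0$
$m{\left(H,y \right)} = y - 30 H + H y$
$m{\left(L{\left(9,-5 \right)},43 \right)} - -26684 = \left(43 - 0 + 0 \cdot 43\right) - -26684 = \left(43 + 0 + 0\right) + 26684 = 43 + 26684 = 26727$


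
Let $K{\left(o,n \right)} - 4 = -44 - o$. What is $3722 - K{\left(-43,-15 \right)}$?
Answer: $3719$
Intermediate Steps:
$K{\left(o,n \right)} = -40 - o$ ($K{\left(o,n \right)} = 4 - \left(44 + o\right) = -40 - o$)
$3722 - K{\left(-43,-15 \right)} = 3722 - \left(-40 - -43\right) = 3722 - \left(-40 + 43\right) = 3722 - 3 = 3719$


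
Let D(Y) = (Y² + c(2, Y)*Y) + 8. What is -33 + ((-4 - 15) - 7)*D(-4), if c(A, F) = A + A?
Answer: -241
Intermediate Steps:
c(A, F) = 2*A
D(Y) = 8 + Y² + 4*Y (D(Y) = (Y² + (2*2)*Y) + 8 = (Y² + 4*Y) + 8 = 8 + Y² + 4*Y)
-33 + ((-4 - 15) - 7)*D(-4) = -33 + ((-4 - 15) - 7)*(8 + (-4)² + 4*(-4)) = -33 + (-19 - 7)*(8 + 16 - 16) = -33 - 26*8 = -33 - 208 = -241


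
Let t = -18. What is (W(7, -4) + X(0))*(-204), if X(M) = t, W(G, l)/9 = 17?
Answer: -27540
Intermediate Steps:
W(G, l) = 153 (W(G, l) = 9*17 = 153)
X(M) = -18
(W(7, -4) + X(0))*(-204) = (153 - 18)*(-204) = 135*(-204) = -27540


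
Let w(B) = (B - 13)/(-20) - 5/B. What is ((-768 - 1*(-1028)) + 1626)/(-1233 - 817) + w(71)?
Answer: -13811/3550 ≈ -3.8904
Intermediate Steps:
w(B) = 13/20 - 5/B - B/20 (w(B) = (-13 + B)*(-1/20) - 5/B = (13/20 - B/20) - 5/B = 13/20 - 5/B - B/20)
((-768 - 1*(-1028)) + 1626)/(-1233 - 817) + w(71) = ((-768 - 1*(-1028)) + 1626)/(-1233 - 817) + (13/20 - 5/71 - 1/20*71) = ((-768 + 1028) + 1626)/(-2050) + (13/20 - 5*1/71 - 71/20) = (260 + 1626)*(-1/2050) + (13/20 - 5/71 - 71/20) = 1886*(-1/2050) - 2109/710 = -23/25 - 2109/710 = -13811/3550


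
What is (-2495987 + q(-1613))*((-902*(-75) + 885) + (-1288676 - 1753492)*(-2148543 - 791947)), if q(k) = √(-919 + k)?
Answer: -22327763477493618885 + 17890929301710*I*√633 ≈ -2.2328e+19 + 4.5013e+14*I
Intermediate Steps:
(-2495987 + q(-1613))*((-902*(-75) + 885) + (-1288676 - 1753492)*(-2148543 - 791947)) = (-2495987 + √(-919 - 1613))*((-902*(-75) + 885) + (-1288676 - 1753492)*(-2148543 - 791947)) = (-2495987 + √(-2532))*((67650 + 885) - 3042168*(-2940490)) = (-2495987 + 2*I*√633)*(68535 + 8945464582320) = (-2495987 + 2*I*√633)*8945464650855 = -22327763477493618885 + 17890929301710*I*√633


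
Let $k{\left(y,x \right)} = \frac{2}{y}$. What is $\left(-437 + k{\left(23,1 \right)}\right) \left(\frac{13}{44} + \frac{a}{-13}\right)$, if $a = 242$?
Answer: $\frac{8100267}{1012} \approx 8004.2$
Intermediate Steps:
$\left(-437 + k{\left(23,1 \right)}\right) \left(\frac{13}{44} + \frac{a}{-13}\right) = \left(-437 + \frac{2}{23}\right) \left(\frac{13}{44} + \frac{242}{-13}\right) = \left(-437 + 2 \cdot \frac{1}{23}\right) \left(13 \cdot \frac{1}{44} + 242 \left(- \frac{1}{13}\right)\right) = \left(-437 + \frac{2}{23}\right) \left(\frac{13}{44} - \frac{242}{13}\right) = \left(- \frac{10049}{23}\right) \left(- \frac{10479}{572}\right) = \frac{8100267}{1012}$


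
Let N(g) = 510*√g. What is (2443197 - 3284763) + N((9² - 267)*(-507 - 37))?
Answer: -841566 + 4080*√1581 ≈ -6.7934e+5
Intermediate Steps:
(2443197 - 3284763) + N((9² - 267)*(-507 - 37)) = (2443197 - 3284763) + 510*√((9² - 267)*(-507 - 37)) = -841566 + 510*√((81 - 267)*(-544)) = -841566 + 510*√(-186*(-544)) = -841566 + 510*√101184 = -841566 + 510*(8*√1581) = -841566 + 4080*√1581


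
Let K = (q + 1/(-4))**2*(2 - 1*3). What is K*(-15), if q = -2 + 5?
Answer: 1815/16 ≈ 113.44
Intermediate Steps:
q = 3
K = -121/16 (K = (3 + 1/(-4))**2*(2 - 1*3) = (3 - 1/4)**2*(2 - 3) = (11/4)**2*(-1) = (121/16)*(-1) = -121/16 ≈ -7.5625)
K*(-15) = -121/16*(-15) = 1815/16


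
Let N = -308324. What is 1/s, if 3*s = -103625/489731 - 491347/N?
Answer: 452987462532/208677783157 ≈ 2.1707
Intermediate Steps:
s = 208677783157/452987462532 (s = (-103625/489731 - 491347/(-308324))/3 = (-103625*1/489731 - 491347*(-1/308324))/3 = (-103625/489731 + 491347/308324)/3 = (⅓)*(208677783157/150995820844) = 208677783157/452987462532 ≈ 0.46067)
1/s = 1/(208677783157/452987462532) = 452987462532/208677783157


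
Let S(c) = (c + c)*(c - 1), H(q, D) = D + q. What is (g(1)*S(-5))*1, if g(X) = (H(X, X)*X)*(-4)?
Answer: -480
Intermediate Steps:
g(X) = -8*X² (g(X) = ((X + X)*X)*(-4) = ((2*X)*X)*(-4) = (2*X²)*(-4) = -8*X²)
S(c) = 2*c*(-1 + c) (S(c) = (2*c)*(-1 + c) = 2*c*(-1 + c))
(g(1)*S(-5))*1 = ((-8*1²)*(2*(-5)*(-1 - 5)))*1 = ((-8*1)*(2*(-5)*(-6)))*1 = -8*60*1 = -480*1 = -480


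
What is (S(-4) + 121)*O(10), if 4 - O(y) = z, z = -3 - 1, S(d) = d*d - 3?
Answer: 1072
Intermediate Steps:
S(d) = -3 + d² (S(d) = d² - 3 = -3 + d²)
z = -4
O(y) = 8 (O(y) = 4 - 1*(-4) = 4 + 4 = 8)
(S(-4) + 121)*O(10) = ((-3 + (-4)²) + 121)*8 = ((-3 + 16) + 121)*8 = (13 + 121)*8 = 134*8 = 1072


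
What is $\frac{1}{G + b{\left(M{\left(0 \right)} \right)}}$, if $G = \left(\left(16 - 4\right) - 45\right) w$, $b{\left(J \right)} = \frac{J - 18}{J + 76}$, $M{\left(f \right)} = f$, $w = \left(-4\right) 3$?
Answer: $\frac{38}{15039} \approx 0.0025268$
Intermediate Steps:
$w = -12$
$b{\left(J \right)} = \frac{-18 + J}{76 + J}$
$G = 396$ ($G = \left(\left(16 - 4\right) - 45\right) \left(-12\right) = \left(12 - 45\right) \left(-12\right) = \left(-33\right) \left(-12\right) = 396$)
$\frac{1}{G + b{\left(M{\left(0 \right)} \right)}} = \frac{1}{396 + \frac{-18 + 0}{76 + 0}} = \frac{1}{396 + \frac{1}{76} \left(-18\right)} = \frac{1}{396 - \frac{9}{38}} = \frac{1}{\frac{15039}{38}} = \frac{38}{15039}$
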